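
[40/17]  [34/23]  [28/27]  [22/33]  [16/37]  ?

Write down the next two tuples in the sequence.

[10/43], [4/47]

First coordinate goes 40, 34, 28, 22, 16 → 10 → 4 (−6 each step).
Second coordinate: alternating steps +6, +4, +6, +4, …, so 17, 23, 27, 33, 37 → 43 → 47.
Putting the parts together: [10/43] and then [4/47].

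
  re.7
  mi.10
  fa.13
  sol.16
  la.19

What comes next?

Note — runs through the solfège scale do→ti: re, mi, fa, sol, la → ti.
Second component: +3 each step; 7, 10, 13, 16, 19 → 22.
Combining the parts gives ti.22.

ti.22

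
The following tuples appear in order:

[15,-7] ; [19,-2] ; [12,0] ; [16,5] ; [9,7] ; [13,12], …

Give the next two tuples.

First slot: alternating steps +4, −7, +4, −7, …; 15, 19, 12, 16, 9, 13 → 6 → 10.
Second slot: -7, -2, 0, 5, 7, 12 → 14 → 19 (alternating steps +5, +2, +5, +2, …).
So the next two tuples are [6,14] and [10,19].

[6,14], [10,19]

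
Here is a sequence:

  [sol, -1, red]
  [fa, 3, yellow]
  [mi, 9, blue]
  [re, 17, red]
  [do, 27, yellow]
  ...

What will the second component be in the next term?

For the second component, differences are 4, 6, 8, … (increasing by 2 each time): -1, 3, 9, 17, 27 → 39.

39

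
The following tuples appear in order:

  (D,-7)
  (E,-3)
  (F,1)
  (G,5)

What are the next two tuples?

(H,9), (I,13)

Letter goes D, E, F, G → H → I (letters move forward 1 place in the alphabet).
Second entry — +4 each step: -7, -3, 1, 5 → 9 → 13.
Putting the parts together: (H,9) and then (I,13).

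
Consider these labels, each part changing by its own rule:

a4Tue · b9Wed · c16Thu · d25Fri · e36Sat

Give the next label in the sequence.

Letter: letters move forward 1 place in the alphabet; a, b, c, d, e → f.
Second component: perfect squares: 2², 3², 4², …; 4, 9, 16, 25, 36 → 49.
Day — runs through the weekdays Mon→Sun: Tue, Wed, Thu, Fri, Sat → Sun.
Putting it together: f49Sun.

f49Sun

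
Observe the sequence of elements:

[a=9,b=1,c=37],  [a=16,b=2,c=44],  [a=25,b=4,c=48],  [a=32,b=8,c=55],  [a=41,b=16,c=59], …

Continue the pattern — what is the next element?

[a=48,b=32,c=66]

A: alternating steps +7, +9, +7, +9, …; 9, 16, 25, 32, 41 → 48.
B: 1, 2, 4, 8, 16 → 32 (×2 each step).
C — alternating steps +7, +4, +7, +4, …: 37, 44, 48, 55, 59 → 66.
So the next element is [a=48,b=32,c=66].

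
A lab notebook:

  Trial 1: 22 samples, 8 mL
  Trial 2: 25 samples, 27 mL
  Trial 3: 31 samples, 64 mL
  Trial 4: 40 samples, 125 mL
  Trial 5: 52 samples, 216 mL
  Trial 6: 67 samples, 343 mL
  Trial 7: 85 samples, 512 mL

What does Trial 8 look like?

Samples: differences are 3, 6, 9, … (increasing by 3 each time); 22, 25, 31, 40, 52, 67, 85 → 106.
For the mL, perfect cubes: 2³, 3³, 4³, …: 8, 27, 64, 125, 216, 343, 512 → 729.
So the next line is 106 samples, 729 mL.

106 samples, 729 mL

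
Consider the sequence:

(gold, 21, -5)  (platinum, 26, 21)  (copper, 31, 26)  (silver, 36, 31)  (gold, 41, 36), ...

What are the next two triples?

(platinum, 46, 41), (copper, 51, 46)

For the metal, repeats gold → platinum → copper → silver: gold, platinum, copper, silver, gold → platinum → copper.
Second part: +5 each step, so 21, 26, 31, 36, 41 → 46 → 51.
For the third part, always the previous value of the second part: -5, 21, 26, 31, 36 → 41 → 46.
Putting the parts together: (platinum, 46, 41) and then (copper, 51, 46).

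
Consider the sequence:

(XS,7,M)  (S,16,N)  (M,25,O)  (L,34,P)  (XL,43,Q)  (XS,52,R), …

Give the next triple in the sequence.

(S,61,S)

Size goes XS, S, M, L, XL, XS → S (repeats XS → S → M → L → XL).
Second entry — +9 each step: 7, 16, 25, 34, 43, 52 → 61.
For the letter, letters move forward 1 place in the alphabet: M, N, O, P, Q, R → S.
Combining the parts gives (S,61,S).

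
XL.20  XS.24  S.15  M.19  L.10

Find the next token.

For the size, runs through clothing sizes XS→XL: XL, XS, S, M, L → XL.
Second component goes 20, 24, 15, 19, 10 → 14 (alternating steps +4, −9, +4, −9, …).
So the next token is XL.14.

XL.14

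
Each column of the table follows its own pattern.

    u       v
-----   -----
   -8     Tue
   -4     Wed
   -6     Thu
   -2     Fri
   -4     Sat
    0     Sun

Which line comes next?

-2  Mon

Column u — alternating steps +4, −2, +4, −2, …: -8, -4, -6, -2, -4, 0 → -2.
Column v: runs through the weekdays Mon→Sun; Tue, Wed, Thu, Fri, Sat, Sun → Mon.
So the next line is -2  Mon.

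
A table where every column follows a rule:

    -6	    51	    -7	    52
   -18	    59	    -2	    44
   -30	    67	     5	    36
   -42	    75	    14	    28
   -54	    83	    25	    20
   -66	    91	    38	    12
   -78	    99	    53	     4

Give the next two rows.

First component — −12 each step: -6, -18, -30, -42, -54, -66, -78 → -90 → -102.
Second component: +8 each step, so 51, 59, 67, 75, 83, 91, 99 → 107 → 115.
Third component goes -7, -2, 5, 14, 25, 38, 53 → 70 → 89 (differences are 5, 7, 9, … (increasing by 2 each time)).
For the fourth component, −8 each step: 52, 44, 36, 28, 20, 12, 4 → -4 → -12.
Putting the parts together: -90  107  70  -4 and then -102  115  89  -12.

-90  107  70  -4; -102  115  89  -12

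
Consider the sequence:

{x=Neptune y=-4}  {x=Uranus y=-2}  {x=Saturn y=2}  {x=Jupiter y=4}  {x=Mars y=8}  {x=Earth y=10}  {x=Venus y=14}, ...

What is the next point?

X: runs backward through the planets Mercury→Neptune, so Neptune, Uranus, Saturn, Jupiter, Mars, Earth, Venus → Mercury.
Y goes -4, -2, 2, 4, 8, 10, 14 → 16 (alternating steps +2, +4, +2, +4, …).
Combining the parts gives {x=Mercury y=16}.

{x=Mercury y=16}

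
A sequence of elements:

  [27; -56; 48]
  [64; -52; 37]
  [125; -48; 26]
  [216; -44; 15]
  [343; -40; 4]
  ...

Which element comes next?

[512; -36; -7]

First part — perfect cubes: 3³, 4³, 5³, …: 27, 64, 125, 216, 343 → 512.
Second part — +4 each step: -56, -52, -48, -44, -40 → -36.
Third part goes 48, 37, 26, 15, 4 → -7 (−11 each step).
So the next element is [512; -36; -7].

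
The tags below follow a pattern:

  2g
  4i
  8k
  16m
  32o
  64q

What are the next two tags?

128s then 256u

First component: ×2 each step, so 2, 4, 8, 16, 32, 64 → 128 → 256.
Letter: letters move forward 2 places in the alphabet; g, i, k, m, o, q → s → u.
Putting the parts together: 128s and then 256u.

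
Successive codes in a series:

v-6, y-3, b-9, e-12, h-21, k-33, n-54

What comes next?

Letter goes v, y, b, e, h, k, n → q (letters move forward 3 places in the alphabet, wrapping Z→A).
Second component: 6, 3, 9, 12, 21, 33, 54 → 87 (each term is the sum of the two before it).
Combining the parts gives q-87.

q-87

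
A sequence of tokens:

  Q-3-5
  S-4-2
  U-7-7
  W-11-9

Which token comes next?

Y-18-16

Letter: Q, S, U, W → Y (letters move forward 2 places in the alphabet).
Second component: 3, 4, 7, 11 → 18 (each term is the sum of the two before it).
Third component: each term is the sum of the two before it; 5, 2, 7, 9 → 16.
Putting it together: Y-18-16.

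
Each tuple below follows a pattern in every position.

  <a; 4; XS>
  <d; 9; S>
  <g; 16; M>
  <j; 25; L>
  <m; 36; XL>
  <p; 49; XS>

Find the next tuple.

<s; 64; S>

Letter — letters move forward 3 places in the alphabet: a, d, g, j, m, p → s.
Second coordinate: 4, 9, 16, 25, 36, 49 → 64 (perfect squares: 2², 3², 4², …).
For the size, repeats XS → S → M → L → XL: XS, S, M, L, XL, XS → S.
Combining the parts gives <s; 64; S>.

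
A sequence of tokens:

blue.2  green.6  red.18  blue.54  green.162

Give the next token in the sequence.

Colour: repeats blue → green → red; blue, green, red, blue, green → red.
Second component: ×3 each step; 2, 6, 18, 54, 162 → 486.
Combining the parts gives red.486.

red.486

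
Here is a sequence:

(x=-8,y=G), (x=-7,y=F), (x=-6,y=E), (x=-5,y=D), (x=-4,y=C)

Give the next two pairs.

(x=-3,y=B), (x=-2,y=A)

X: +1 each step, so -8, -7, -6, -5, -4 → -3 → -2.
For the y, letters move back 1 place in the alphabet: G, F, E, D, C → B → A.
Putting the parts together: (x=-3,y=B) and then (x=-2,y=A).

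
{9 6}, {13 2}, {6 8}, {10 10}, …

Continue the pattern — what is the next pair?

{3 18}

For the first entry, alternating steps +4, −7, +4, −7, …: 9, 13, 6, 10 → 3.
Second entry — each term is the sum of the two before it: 6, 2, 8, 10 → 18.
So the next pair is {3 18}.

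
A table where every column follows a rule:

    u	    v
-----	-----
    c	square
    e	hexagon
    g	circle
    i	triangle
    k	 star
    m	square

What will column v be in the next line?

hexagon

Column v: repeats square → hexagon → circle → triangle → star; square, hexagon, circle, triangle, star, square → hexagon.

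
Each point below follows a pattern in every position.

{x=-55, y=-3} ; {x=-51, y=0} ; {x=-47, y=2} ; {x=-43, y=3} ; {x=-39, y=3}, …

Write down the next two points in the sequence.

{x=-35, y=2}, {x=-31, y=0}

For the x, +4 each step: -55, -51, -47, -43, -39 → -35 → -31.
Y: differences are 3, 2, 1, … (decreasing by 1 each time); -3, 0, 2, 3, 3 → 2 → 0.
So the next two points are {x=-35, y=2} and {x=-31, y=0}.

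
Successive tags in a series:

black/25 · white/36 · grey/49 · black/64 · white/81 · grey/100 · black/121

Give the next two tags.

Shade: black, white, grey, black, white, grey, black → white → grey (repeats black → white → grey).
For the second component, perfect squares: 5², 6², 7², …: 25, 36, 49, 64, 81, 100, 121 → 144 → 169.
Putting the parts together: white/144 and then grey/169.

white/144 then grey/169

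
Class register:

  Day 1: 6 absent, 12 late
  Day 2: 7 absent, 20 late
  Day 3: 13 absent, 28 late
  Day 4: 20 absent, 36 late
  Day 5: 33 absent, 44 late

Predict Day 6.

Absent — each term is the sum of the two before it: 6, 7, 13, 20, 33 → 53.
Late — +8 each step: 12, 20, 28, 36, 44 → 52.
Combining the parts gives 53 absent, 52 late.

53 absent, 52 late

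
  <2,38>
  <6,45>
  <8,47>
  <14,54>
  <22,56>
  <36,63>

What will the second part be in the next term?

65

Second part: 38, 45, 47, 54, 56, 63 → 65 (alternating steps +7, +2, +7, +2, …).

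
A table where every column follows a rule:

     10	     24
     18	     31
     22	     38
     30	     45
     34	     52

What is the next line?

42  59

First component: 10, 18, 22, 30, 34 → 42 (alternating steps +8, +4, +8, +4, …).
For the second component, +7 each step: 24, 31, 38, 45, 52 → 59.
So the next line is 42  59.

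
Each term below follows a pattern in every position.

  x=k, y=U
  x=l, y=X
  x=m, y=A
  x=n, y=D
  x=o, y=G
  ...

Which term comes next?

X — letters move forward 1 place in the alphabet: k, l, m, n, o → p.
Y: letters move forward 3 places in the alphabet, wrapping Z→A, so U, X, A, D, G → J.
So the next term is x=p, y=J.

x=p, y=J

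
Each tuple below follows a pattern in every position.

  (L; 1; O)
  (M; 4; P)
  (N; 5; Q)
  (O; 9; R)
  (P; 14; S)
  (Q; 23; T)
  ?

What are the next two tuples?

First letter goes L, M, N, O, P, Q → R → S (letters move forward 1 place in the alphabet).
Second value: each term is the sum of the two before it, so 1, 4, 5, 9, 14, 23 → 37 → 60.
For the second letter, letters move forward 1 place in the alphabet: O, P, Q, R, S, T → U → V.
Putting the parts together: (R; 37; U) and then (S; 60; V).

(R; 37; U), (S; 60; V)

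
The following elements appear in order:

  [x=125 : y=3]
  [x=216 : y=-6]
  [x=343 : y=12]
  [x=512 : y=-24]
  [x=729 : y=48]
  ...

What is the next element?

X goes 125, 216, 343, 512, 729 → 1000 (perfect cubes: 5³, 6³, 7³, …).
Y goes 3, -6, 12, -24, 48 → -96 (×(-2) each step).
So the next element is [x=1000 : y=-96].

[x=1000 : y=-96]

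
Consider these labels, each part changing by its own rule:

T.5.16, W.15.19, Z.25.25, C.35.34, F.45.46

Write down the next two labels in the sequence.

Letter goes T, W, Z, C, F → I → L (letters move forward 3 places in the alphabet, wrapping Z→A).
Second component: +10 each step; 5, 15, 25, 35, 45 → 55 → 65.
Third component: differences are 3, 6, 9, … (increasing by 3 each time); 16, 19, 25, 34, 46 → 61 → 79.
Putting the parts together: I.55.61 and then L.65.79.

I.55.61, L.65.79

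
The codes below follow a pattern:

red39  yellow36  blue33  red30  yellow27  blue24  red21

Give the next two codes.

yellow18 then blue15

Colour: repeats red → yellow → blue; red, yellow, blue, red, yellow, blue, red → yellow → blue.
Second component goes 39, 36, 33, 30, 27, 24, 21 → 18 → 15 (−3 each step).
So the next two codes are yellow18 and blue15.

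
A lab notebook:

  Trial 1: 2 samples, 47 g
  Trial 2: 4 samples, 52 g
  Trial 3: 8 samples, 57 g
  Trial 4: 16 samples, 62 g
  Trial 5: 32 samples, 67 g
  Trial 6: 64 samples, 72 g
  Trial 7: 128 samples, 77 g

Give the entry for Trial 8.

256 samples, 82 g

Samples: ×2 each step; 2, 4, 8, 16, 32, 64, 128 → 256.
G: +5 each step, so 47, 52, 57, 62, 67, 72, 77 → 82.
Putting it together: 256 samples, 82 g.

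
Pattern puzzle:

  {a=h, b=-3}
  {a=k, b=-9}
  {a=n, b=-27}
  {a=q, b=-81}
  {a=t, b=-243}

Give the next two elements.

{a=w, b=-729}, {a=z, b=-2187}

A goes h, k, n, q, t → w → z (letters move forward 3 places in the alphabet).
For the b, ×3 each step: -3, -9, -27, -81, -243 → -729 → -2187.
So the next two elements are {a=w, b=-729} and {a=z, b=-2187}.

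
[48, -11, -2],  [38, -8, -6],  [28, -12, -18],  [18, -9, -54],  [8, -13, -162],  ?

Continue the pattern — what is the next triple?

[-2, -10, -486]

First entry: −10 each step; 48, 38, 28, 18, 8 → -2.
For the second entry, alternating steps +3, −4, +3, −4, …: -11, -8, -12, -9, -13 → -10.
Third entry: ×3 each step; -2, -6, -18, -54, -162 → -486.
So the next triple is [-2, -10, -486].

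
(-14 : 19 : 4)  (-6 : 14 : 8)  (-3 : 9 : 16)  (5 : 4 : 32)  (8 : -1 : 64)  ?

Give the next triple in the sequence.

(16 : -6 : 128)

First value: alternating steps +8, +3, +8, +3, …, so -14, -6, -3, 5, 8 → 16.
Second value goes 19, 14, 9, 4, -1 → -6 (−5 each step).
Third value: ×2 each step; 4, 8, 16, 32, 64 → 128.
Putting it together: (16 : -6 : 128).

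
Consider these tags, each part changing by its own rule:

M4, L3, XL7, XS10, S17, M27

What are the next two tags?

L44 then XL71

Size: M, L, XL, XS, S, M → L → XL (repeats M → L → XL → XS → S).
Second component: each term is the sum of the two before it, so 4, 3, 7, 10, 17, 27 → 44 → 71.
Putting the parts together: L44 and then XL71.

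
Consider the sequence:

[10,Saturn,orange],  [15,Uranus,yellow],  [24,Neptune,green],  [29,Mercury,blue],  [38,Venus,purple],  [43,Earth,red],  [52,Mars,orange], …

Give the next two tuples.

[57,Jupiter,yellow], [66,Saturn,green]

First slot — alternating steps +5, +9, +5, +9, …: 10, 15, 24, 29, 38, 43, 52 → 57 → 66.
For the planet, runs through the planets Mercury→Neptune: Saturn, Uranus, Neptune, Mercury, Venus, Earth, Mars → Jupiter → Saturn.
Colour: repeats orange → yellow → green → blue → purple → red; orange, yellow, green, blue, purple, red, orange → yellow → green.
Putting the parts together: [57,Jupiter,yellow] and then [66,Saturn,green].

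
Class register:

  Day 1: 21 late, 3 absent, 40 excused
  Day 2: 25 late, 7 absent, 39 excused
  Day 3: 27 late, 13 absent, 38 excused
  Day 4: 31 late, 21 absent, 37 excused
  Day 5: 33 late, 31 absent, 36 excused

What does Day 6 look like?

For the late, alternating steps +4, +2, +4, +2, …: 21, 25, 27, 31, 33 → 37.
For the absent, differences are 4, 6, 8, … (increasing by 2 each time): 3, 7, 13, 21, 31 → 43.
Excused: −1 each step; 40, 39, 38, 37, 36 → 35.
Putting it together: 37 late, 43 absent, 35 excused.

37 late, 43 absent, 35 excused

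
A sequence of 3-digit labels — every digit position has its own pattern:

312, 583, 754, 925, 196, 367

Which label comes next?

First digit: +2 each step, mod 10; 3, 5, 7, 9, 1, 3 → 5.
For the second digit, −3 each step, mod 10: 1, 8, 5, 2, 9, 6 → 3.
Third digit — +1 each step, mod 10: 2, 3, 4, 5, 6, 7 → 8.
Putting it together: 538.

538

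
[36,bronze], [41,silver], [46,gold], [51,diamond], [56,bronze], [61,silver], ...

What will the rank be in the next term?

gold

First entry: 36, 41, 46, 51, 56, 61 → 66 (+5 each step).
Rank — repeats bronze → silver → gold → diamond: bronze, silver, gold, diamond, bronze, silver → gold.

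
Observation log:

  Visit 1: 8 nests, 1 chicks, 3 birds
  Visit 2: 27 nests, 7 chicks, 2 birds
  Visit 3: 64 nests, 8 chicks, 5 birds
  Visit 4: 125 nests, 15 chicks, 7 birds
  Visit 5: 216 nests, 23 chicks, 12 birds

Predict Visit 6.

343 nests, 38 chicks, 19 birds

For the nests, perfect cubes: 2³, 3³, 4³, …: 8, 27, 64, 125, 216 → 343.
Chicks: each term is the sum of the two before it, so 1, 7, 8, 15, 23 → 38.
For the birds, each term is the sum of the two before it: 3, 2, 5, 7, 12 → 19.
So the next row is 343 nests, 38 chicks, 19 birds.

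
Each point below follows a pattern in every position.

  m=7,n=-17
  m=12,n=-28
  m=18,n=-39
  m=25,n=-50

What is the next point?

m=33,n=-61

M: differences are 5, 6, 7, … (increasing by 1 each time), so 7, 12, 18, 25 → 33.
N: −11 each step, so -17, -28, -39, -50 → -61.
Combining the parts gives m=33,n=-61.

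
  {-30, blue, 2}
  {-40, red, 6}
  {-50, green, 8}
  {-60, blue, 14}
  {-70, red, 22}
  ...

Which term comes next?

First part: −10 each step; -30, -40, -50, -60, -70 → -80.
Colour: repeats blue → red → green, so blue, red, green, blue, red → green.
Third part — each term is the sum of the two before it: 2, 6, 8, 14, 22 → 36.
Putting it together: {-80, green, 36}.

{-80, green, 36}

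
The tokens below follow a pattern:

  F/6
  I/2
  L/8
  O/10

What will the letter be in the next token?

Letter — letters move forward 3 places in the alphabet: F, I, L, O → R.
Second component: each term is the sum of the two before it; 6, 2, 8, 10 → 18.

R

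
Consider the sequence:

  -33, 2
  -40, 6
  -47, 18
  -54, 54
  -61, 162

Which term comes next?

-68, 486

First coordinate: -33, -40, -47, -54, -61 → -68 (−7 each step).
Second coordinate: 2, 6, 18, 54, 162 → 486 (×3 each step).
Combining the parts gives -68, 486.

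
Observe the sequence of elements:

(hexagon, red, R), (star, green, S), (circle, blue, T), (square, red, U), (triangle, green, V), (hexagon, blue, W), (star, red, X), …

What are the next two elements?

Shape goes hexagon, star, circle, square, triangle, hexagon, star → circle → square (repeats hexagon → star → circle → square → triangle).
For the colour, repeats red → green → blue: red, green, blue, red, green, blue, red → green → blue.
Letter goes R, S, T, U, V, W, X → Y → Z (letters move forward 1 place in the alphabet).
Putting the parts together: (circle, green, Y) and then (square, blue, Z).

(circle, green, Y), (square, blue, Z)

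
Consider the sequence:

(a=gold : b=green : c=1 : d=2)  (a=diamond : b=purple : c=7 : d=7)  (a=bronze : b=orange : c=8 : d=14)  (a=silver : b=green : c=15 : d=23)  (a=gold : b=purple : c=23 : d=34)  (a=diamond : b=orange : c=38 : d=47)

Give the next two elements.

A: repeats gold → diamond → bronze → silver, so gold, diamond, bronze, silver, gold, diamond → bronze → silver.
B: repeats green → purple → orange, so green, purple, orange, green, purple, orange → green → purple.
C: each term is the sum of the two before it; 1, 7, 8, 15, 23, 38 → 61 → 99.
For the d, differences are 5, 7, 9, … (increasing by 2 each time): 2, 7, 14, 23, 34, 47 → 62 → 79.
So the next two elements are (a=bronze : b=green : c=61 : d=62) and (a=silver : b=purple : c=99 : d=79).

(a=bronze : b=green : c=61 : d=62), (a=silver : b=purple : c=99 : d=79)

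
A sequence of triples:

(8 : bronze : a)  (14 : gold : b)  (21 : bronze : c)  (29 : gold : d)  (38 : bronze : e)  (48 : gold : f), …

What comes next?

(59 : bronze : g)

First coordinate: differences are 6, 7, 8, … (increasing by 1 each time), so 8, 14, 21, 29, 38, 48 → 59.
Rank: alternates bronze ↔ gold, so bronze, gold, bronze, gold, bronze, gold → bronze.
Letter — letters move forward 1 place in the alphabet: a, b, c, d, e, f → g.
So the next triple is (59 : bronze : g).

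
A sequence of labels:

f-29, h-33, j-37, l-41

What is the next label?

For the letter, letters move forward 2 places in the alphabet: f, h, j, l → n.
For the second component, +4 each step: 29, 33, 37, 41 → 45.
So the next label is n-45.

n-45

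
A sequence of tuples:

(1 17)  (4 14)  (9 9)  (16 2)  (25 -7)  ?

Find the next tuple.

(36 -18)

First coordinate: perfect squares: 1², 2², 3², …, so 1, 4, 9, 16, 25 → 36.
Second coordinate: 17, 14, 9, 2, -7 → -18 (together with the first coordinate always sums to 18).
Combining the parts gives (36 -18).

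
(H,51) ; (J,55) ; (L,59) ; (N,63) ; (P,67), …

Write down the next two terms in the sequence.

Letter: letters move forward 2 places in the alphabet, so H, J, L, N, P → R → T.
Second value: 51, 55, 59, 63, 67 → 71 → 75 (+4 each step).
Putting the parts together: (R,71) and then (T,75).

(R,71), (T,75)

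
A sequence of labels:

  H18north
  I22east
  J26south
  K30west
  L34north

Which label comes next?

M38east

Letter: letters move forward 1 place in the alphabet; H, I, J, K, L → M.
Second component: +4 each step; 18, 22, 26, 30, 34 → 38.
For the direction, repeats north → east → south → west: north, east, south, west, north → east.
Combining the parts gives M38east.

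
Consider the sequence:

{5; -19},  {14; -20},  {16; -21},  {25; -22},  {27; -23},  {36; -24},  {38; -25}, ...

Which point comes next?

First coordinate goes 5, 14, 16, 25, 27, 36, 38 → 47 (alternating steps +9, +2, +9, +2, …).
Second coordinate goes -19, -20, -21, -22, -23, -24, -25 → -26 (−1 each step).
So the next point is {47; -26}.

{47; -26}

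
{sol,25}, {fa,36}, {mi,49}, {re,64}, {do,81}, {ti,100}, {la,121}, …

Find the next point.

{sol,144}

Note — runs backward through the solfège scale do→ti: sol, fa, mi, re, do, ti, la → sol.
Second entry: 25, 36, 49, 64, 81, 100, 121 → 144 (perfect squares: 5², 6², 7², …).
Combining the parts gives {sol,144}.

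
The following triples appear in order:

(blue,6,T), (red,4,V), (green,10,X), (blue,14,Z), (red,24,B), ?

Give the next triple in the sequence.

Colour goes blue, red, green, blue, red → green (repeats blue → red → green).
For the second component, each term is the sum of the two before it: 6, 4, 10, 14, 24 → 38.
Letter goes T, V, X, Z, B → D (letters move forward 2 places in the alphabet, wrapping Z→A).
Combining the parts gives (green,38,D).

(green,38,D)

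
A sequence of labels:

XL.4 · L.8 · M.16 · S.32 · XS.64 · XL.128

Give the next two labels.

L.256, M.512

Size: XL, L, M, S, XS, XL → L → M (repeats XL → L → M → S → XS).
Second component: 4, 8, 16, 32, 64, 128 → 256 → 512 (×2 each step).
Putting the parts together: L.256 and then M.512.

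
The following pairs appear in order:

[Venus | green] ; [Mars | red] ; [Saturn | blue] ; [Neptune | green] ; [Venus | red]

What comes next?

[Mars | blue]

Planet — repeats Venus → Mars → Saturn → Neptune: Venus, Mars, Saturn, Neptune, Venus → Mars.
Colour: green, red, blue, green, red → blue (repeats green → red → blue).
So the next pair is [Mars | blue].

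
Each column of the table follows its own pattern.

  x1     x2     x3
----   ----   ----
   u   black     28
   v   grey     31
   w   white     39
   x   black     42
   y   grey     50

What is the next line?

Column x1: letters move forward 1 place in the alphabet; u, v, w, x, y → z.
Column x2 — repeats black → grey → white: black, grey, white, black, grey → white.
For the column x3, alternating steps +3, +8, +3, +8, …: 28, 31, 39, 42, 50 → 53.
So the next line is z  white  53.

z  white  53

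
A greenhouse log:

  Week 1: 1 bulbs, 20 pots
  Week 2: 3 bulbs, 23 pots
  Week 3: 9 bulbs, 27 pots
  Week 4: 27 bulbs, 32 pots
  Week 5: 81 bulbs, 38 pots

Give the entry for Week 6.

243 bulbs, 45 pots

Bulbs — ×3 each step: 1, 3, 9, 27, 81 → 243.
For the pots, differences are 3, 4, 5, … (increasing by 1 each time): 20, 23, 27, 32, 38 → 45.
So the next record is 243 bulbs, 45 pots.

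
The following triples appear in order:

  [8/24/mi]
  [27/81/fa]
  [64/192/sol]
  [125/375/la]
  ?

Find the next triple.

First coordinate: 8, 27, 64, 125 → 216 (perfect cubes: 2³, 3³, 4³, …).
For the second coordinate, always 3 × the first coordinate: 24, 81, 192, 375 → 648.
For the note, runs through the solfège scale do→ti: mi, fa, sol, la → ti.
Combining the parts gives [216/648/ti].

[216/648/ti]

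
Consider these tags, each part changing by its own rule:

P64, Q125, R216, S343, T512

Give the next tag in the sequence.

U729

For the letter, letters move forward 1 place in the alphabet: P, Q, R, S, T → U.
Second component — perfect cubes: 4³, 5³, 6³, …: 64, 125, 216, 343, 512 → 729.
Combining the parts gives U729.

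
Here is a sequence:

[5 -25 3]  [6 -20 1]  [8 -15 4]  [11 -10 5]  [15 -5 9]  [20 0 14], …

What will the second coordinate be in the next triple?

Second coordinate goes -25, -20, -15, -10, -5, 0 → 5 (+5 each step).

5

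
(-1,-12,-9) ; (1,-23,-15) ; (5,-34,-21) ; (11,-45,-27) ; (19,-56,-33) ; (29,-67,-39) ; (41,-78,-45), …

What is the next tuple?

First component: -1, 1, 5, 11, 19, 29, 41 → 55 (differences are 2, 4, 6, … (increasing by 2 each time)).
Second component: −11 each step; -12, -23, -34, -45, -56, -67, -78 → -89.
Third component — −6 each step: -9, -15, -21, -27, -33, -39, -45 → -51.
Putting it together: (55,-89,-51).

(55,-89,-51)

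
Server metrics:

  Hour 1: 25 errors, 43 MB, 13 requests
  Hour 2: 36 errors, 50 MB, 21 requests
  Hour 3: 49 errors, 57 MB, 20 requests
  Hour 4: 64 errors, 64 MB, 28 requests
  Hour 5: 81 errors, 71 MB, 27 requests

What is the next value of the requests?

For the requests, alternating steps +8, −1, +8, −1, …: 13, 21, 20, 28, 27 → 35.

35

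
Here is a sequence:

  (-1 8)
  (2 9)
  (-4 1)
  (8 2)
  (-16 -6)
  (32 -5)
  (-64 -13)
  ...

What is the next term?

(128 -12)

First entry: ×(-2) each step; -1, 2, -4, 8, -16, 32, -64 → 128.
Second entry goes 8, 9, 1, 2, -6, -5, -13 → -12 (alternating steps +1, −8, +1, −8, …).
So the next term is (128 -12).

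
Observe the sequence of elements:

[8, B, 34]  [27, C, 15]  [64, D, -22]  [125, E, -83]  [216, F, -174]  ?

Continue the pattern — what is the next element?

First entry: perfect cubes: 2³, 3³, 4³, …, so 8, 27, 64, 125, 216 → 343.
For the letter, letters move forward 1 place in the alphabet: B, C, D, E, F → G.
Third entry — together with the first entry always sums to 42: 34, 15, -22, -83, -174 → -301.
Putting it together: [343, G, -301].

[343, G, -301]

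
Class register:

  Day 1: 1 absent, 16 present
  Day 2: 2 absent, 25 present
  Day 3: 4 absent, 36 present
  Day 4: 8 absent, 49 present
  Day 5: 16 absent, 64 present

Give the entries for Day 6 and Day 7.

Absent: 1, 2, 4, 8, 16 → 32 → 64 (×2 each step).
Present: 16, 25, 36, 49, 64 → 81 → 100 (perfect squares: 4², 5², 6², …).
Putting the parts together: 32 absent, 81 present and then 64 absent, 100 present.

32 absent, 81 present; 64 absent, 100 present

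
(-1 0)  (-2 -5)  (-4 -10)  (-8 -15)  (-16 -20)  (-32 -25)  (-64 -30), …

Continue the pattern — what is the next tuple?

First part: ×2 each step, so -1, -2, -4, -8, -16, -32, -64 → -128.
Second part goes 0, -5, -10, -15, -20, -25, -30 → -35 (−5 each step).
Combining the parts gives (-128 -35).

(-128 -35)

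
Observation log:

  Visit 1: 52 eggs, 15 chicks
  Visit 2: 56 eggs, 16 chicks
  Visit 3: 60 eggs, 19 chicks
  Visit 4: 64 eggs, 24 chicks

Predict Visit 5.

For the eggs, +4 each step: 52, 56, 60, 64 → 68.
For the chicks, differences are 1, 3, 5, … (increasing by 2 each time): 15, 16, 19, 24 → 31.
Combining the parts gives 68 eggs, 31 chicks.

68 eggs, 31 chicks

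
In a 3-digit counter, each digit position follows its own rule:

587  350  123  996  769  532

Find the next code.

305

First digit: −2 each step, mod 10, so 5, 3, 1, 9, 7, 5 → 3.
Second digit: −3 each step, mod 10; 8, 5, 2, 9, 6, 3 → 0.
Third digit — +3 each step, mod 10: 7, 0, 3, 6, 9, 2 → 5.
So the next code is 305.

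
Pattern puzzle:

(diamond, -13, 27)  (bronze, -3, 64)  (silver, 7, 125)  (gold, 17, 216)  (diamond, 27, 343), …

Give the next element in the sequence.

Rank goes diamond, bronze, silver, gold, diamond → bronze (repeats diamond → bronze → silver → gold).
Second component: +10 each step, so -13, -3, 7, 17, 27 → 37.
Third component — perfect cubes: 3³, 4³, 5³, …: 27, 64, 125, 216, 343 → 512.
Putting it together: (bronze, 37, 512).

(bronze, 37, 512)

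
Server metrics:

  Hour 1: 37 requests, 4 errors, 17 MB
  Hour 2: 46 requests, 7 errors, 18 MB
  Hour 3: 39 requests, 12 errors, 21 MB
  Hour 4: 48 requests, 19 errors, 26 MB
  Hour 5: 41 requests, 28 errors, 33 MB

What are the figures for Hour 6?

Requests: 37, 46, 39, 48, 41 → 50 (alternating steps +9, −7, +9, −7, …).
Errors: differences are 3, 5, 7, … (increasing by 2 each time); 4, 7, 12, 19, 28 → 39.
MB: 17, 18, 21, 26, 33 → 42 (differences are 1, 3, 5, … (increasing by 2 each time)).
Combining the parts gives 50 requests, 39 errors, 42 MB.

50 requests, 39 errors, 42 MB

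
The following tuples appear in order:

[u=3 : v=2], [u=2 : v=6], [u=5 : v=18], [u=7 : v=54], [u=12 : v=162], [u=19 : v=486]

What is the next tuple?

[u=31 : v=1458]

U: each term is the sum of the two before it; 3, 2, 5, 7, 12, 19 → 31.
V: ×3 each step, so 2, 6, 18, 54, 162, 486 → 1458.
Putting it together: [u=31 : v=1458].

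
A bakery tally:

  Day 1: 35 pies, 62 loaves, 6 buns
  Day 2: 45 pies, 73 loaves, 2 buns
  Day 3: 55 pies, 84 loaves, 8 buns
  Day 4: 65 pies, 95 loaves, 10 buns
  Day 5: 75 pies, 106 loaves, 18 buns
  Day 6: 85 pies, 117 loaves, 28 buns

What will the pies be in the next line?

Pies goes 35, 45, 55, 65, 75, 85 → 95 (+10 each step).
Loaves: 62, 73, 84, 95, 106, 117 → 128 (+11 each step).
Buns: 6, 2, 8, 10, 18, 28 → 46 (each term is the sum of the two before it).

95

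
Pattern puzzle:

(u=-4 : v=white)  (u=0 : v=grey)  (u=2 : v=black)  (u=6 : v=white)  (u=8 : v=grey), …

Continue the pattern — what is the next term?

U goes -4, 0, 2, 6, 8 → 12 (alternating steps +4, +2, +4, +2, …).
V goes white, grey, black, white, grey → black (repeats white → grey → black).
So the next term is (u=12 : v=black).

(u=12 : v=black)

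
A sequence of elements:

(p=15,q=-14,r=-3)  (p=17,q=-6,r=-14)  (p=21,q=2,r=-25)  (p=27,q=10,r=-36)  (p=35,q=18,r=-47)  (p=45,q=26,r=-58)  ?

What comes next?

For the p, differences are 2, 4, 6, … (increasing by 2 each time): 15, 17, 21, 27, 35, 45 → 57.
Q: +8 each step, so -14, -6, 2, 10, 18, 26 → 34.
For the r, −11 each step: -3, -14, -25, -36, -47, -58 → -69.
Combining the parts gives (p=57,q=34,r=-69).

(p=57,q=34,r=-69)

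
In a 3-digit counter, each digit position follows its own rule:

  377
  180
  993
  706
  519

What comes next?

322

First digit: 3, 1, 9, 7, 5 → 3 (−2 each step, mod 10).
Second digit: 7, 8, 9, 0, 1 → 2 (+1 each step, mod 10).
Third digit: 7, 0, 3, 6, 9 → 2 (+3 each step, mod 10).
Putting it together: 322.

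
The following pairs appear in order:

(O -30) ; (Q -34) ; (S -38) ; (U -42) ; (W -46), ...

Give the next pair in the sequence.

Letter goes O, Q, S, U, W → Y (letters move forward 2 places in the alphabet).
Second value: −4 each step, so -30, -34, -38, -42, -46 → -50.
So the next pair is (Y -50).

(Y -50)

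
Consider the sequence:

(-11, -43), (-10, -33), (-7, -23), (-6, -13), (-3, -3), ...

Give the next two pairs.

First component goes -11, -10, -7, -6, -3 → -2 → 1 (alternating steps +1, +3, +1, +3, …).
For the second component, +10 each step: -43, -33, -23, -13, -3 → 7 → 17.
Putting the parts together: (-2, 7) and then (1, 17).

(-2, 7), (1, 17)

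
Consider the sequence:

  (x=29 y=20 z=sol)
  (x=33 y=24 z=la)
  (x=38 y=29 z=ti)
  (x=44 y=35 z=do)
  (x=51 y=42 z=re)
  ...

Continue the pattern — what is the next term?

X: 29, 33, 38, 44, 51 → 59 (differences are 4, 5, 6, … (increasing by 1 each time)).
Y: always 9 less than the x, so 20, 24, 29, 35, 42 → 50.
Z: runs through the solfège scale do→ti; sol, la, ti, do, re → mi.
Putting it together: (x=59 y=50 z=mi).

(x=59 y=50 z=mi)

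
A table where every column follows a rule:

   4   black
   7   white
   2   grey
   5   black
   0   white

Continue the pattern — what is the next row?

First component: 4, 7, 2, 5, 0 → 3 (alternating steps +3, −5, +3, −5, …).
Shade goes black, white, grey, black, white → grey (repeats black → white → grey).
So the next row is 3  grey.

3  grey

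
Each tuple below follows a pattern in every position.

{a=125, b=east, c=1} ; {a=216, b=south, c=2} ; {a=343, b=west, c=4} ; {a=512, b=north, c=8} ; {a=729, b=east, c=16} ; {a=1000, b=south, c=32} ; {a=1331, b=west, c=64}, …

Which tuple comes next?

{a=1728, b=north, c=128}

A: 125, 216, 343, 512, 729, 1000, 1331 → 1728 (perfect cubes: 5³, 6³, 7³, …).
B goes east, south, west, north, east, south, west → north (repeats east → south → west → north).
C: ×2 each step; 1, 2, 4, 8, 16, 32, 64 → 128.
So the next tuple is {a=1728, b=north, c=128}.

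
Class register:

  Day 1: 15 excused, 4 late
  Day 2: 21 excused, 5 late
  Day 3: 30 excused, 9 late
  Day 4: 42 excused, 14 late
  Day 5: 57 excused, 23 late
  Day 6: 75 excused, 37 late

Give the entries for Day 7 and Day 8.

96 excused, 60 late; 120 excused, 97 late

Excused: differences are 6, 9, 12, … (increasing by 3 each time), so 15, 21, 30, 42, 57, 75 → 96 → 120.
Late: 4, 5, 9, 14, 23, 37 → 60 → 97 (each term is the sum of the two before it).
Putting the parts together: 96 excused, 60 late and then 120 excused, 97 late.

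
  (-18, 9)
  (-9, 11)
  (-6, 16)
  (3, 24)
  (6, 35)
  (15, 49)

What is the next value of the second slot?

Second slot: differences are 2, 5, 8, … (increasing by 3 each time), so 9, 11, 16, 24, 35, 49 → 66.

66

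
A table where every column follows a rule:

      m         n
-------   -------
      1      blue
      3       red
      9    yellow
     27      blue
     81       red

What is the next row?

243  yellow

Column m: ×3 each step, so 1, 3, 9, 27, 81 → 243.
For the column n, repeats blue → red → yellow: blue, red, yellow, blue, red → yellow.
So the next row is 243  yellow.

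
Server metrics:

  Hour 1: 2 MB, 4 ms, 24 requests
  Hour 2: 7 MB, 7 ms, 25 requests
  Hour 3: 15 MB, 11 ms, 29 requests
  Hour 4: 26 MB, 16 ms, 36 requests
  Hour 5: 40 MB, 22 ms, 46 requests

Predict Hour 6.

57 MB, 29 ms, 59 requests

MB goes 2, 7, 15, 26, 40 → 57 (differences are 5, 8, 11, … (increasing by 3 each time)).
Ms: 4, 7, 11, 16, 22 → 29 (differences are 3, 4, 5, … (increasing by 1 each time)).
Requests: differences are 1, 4, 7, … (increasing by 3 each time), so 24, 25, 29, 36, 46 → 59.
So the next record is 57 MB, 29 ms, 59 requests.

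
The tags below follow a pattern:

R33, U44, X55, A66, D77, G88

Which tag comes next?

J99

For the letter, letters move forward 3 places in the alphabet, wrapping Z→A: R, U, X, A, D, G → J.
Second component — +11 each step: 33, 44, 55, 66, 77, 88 → 99.
Combining the parts gives J99.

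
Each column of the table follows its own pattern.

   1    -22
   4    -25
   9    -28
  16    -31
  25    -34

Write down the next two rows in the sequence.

36  -37; 49  -40

First component: perfect squares: 1², 2², 3², …, so 1, 4, 9, 16, 25 → 36 → 49.
Second component: −3 each step, so -22, -25, -28, -31, -34 → -37 → -40.
Putting the parts together: 36  -37 and then 49  -40.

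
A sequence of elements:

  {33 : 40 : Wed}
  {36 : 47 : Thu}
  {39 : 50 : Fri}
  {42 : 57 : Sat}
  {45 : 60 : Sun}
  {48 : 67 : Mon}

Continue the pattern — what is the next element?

{51 : 70 : Tue}

First part — +3 each step: 33, 36, 39, 42, 45, 48 → 51.
Second part: alternating steps +7, +3, +7, +3, …, so 40, 47, 50, 57, 60, 67 → 70.
Day: runs through the weekdays Mon→Sun; Wed, Thu, Fri, Sat, Sun, Mon → Tue.
Combining the parts gives {51 : 70 : Tue}.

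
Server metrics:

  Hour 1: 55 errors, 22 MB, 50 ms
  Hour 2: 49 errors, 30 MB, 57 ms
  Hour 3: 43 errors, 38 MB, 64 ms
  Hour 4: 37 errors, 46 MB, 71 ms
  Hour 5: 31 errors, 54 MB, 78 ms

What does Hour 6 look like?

Errors — −6 each step: 55, 49, 43, 37, 31 → 25.
For the MB, +8 each step: 22, 30, 38, 46, 54 → 62.
Ms: 50, 57, 64, 71, 78 → 85 (+7 each step).
Putting it together: 25 errors, 62 MB, 85 ms.

25 errors, 62 MB, 85 ms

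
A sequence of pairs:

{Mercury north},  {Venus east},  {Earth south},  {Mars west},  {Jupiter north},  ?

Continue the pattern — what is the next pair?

{Saturn east}

For the planet, runs through the planets Mercury→Neptune: Mercury, Venus, Earth, Mars, Jupiter → Saturn.
Direction goes north, east, south, west, north → east (repeats north → east → south → west).
Putting it together: {Saturn east}.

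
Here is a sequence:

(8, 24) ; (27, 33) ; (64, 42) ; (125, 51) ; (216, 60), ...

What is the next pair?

For the first part, perfect cubes: 2³, 3³, 4³, …: 8, 27, 64, 125, 216 → 343.
Second part: 24, 33, 42, 51, 60 → 69 (+9 each step).
So the next pair is (343, 69).

(343, 69)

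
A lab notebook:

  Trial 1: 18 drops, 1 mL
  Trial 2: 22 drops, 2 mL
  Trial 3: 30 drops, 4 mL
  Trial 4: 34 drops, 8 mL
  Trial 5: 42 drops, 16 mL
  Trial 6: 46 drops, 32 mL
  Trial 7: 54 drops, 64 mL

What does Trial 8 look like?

Drops — alternating steps +4, +8, +4, +8, …: 18, 22, 30, 34, 42, 46, 54 → 58.
For the mL, ×2 each step: 1, 2, 4, 8, 16, 32, 64 → 128.
Putting it together: 58 drops, 128 mL.

58 drops, 128 mL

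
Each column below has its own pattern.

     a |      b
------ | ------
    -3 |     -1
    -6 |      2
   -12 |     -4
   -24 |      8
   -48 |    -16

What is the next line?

Column a: ×2 each step; -3, -6, -12, -24, -48 → -96.
Column b: ×(-2) each step, so -1, 2, -4, 8, -16 → 32.
Combining the parts gives -96  32.

-96  32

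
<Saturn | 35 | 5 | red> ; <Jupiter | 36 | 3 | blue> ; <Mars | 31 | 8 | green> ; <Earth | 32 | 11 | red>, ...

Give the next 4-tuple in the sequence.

<Venus | 27 | 19 | blue>

Planet: runs backward through the planets Mercury→Neptune, so Saturn, Jupiter, Mars, Earth → Venus.
Second coordinate: 35, 36, 31, 32 → 27 (alternating steps +1, −5, +1, −5, …).
Third coordinate: each term is the sum of the two before it; 5, 3, 8, 11 → 19.
Colour goes red, blue, green, red → blue (repeats red → blue → green).
Combining the parts gives <Venus | 27 | 19 | blue>.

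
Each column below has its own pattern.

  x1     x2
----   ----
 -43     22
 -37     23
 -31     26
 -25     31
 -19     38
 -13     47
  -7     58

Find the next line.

-1  71

Column x1: +6 each step, so -43, -37, -31, -25, -19, -13, -7 → -1.
Column x2: differences are 1, 3, 5, … (increasing by 2 each time); 22, 23, 26, 31, 38, 47, 58 → 71.
Combining the parts gives -1  71.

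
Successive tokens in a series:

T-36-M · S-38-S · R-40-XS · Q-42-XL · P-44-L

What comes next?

O-46-M

Letter — letters move back 1 place in the alphabet: T, S, R, Q, P → O.
Second component — +2 each step: 36, 38, 40, 42, 44 → 46.
Size: runs backward through clothing sizes XS→XL; M, S, XS, XL, L → M.
Putting it together: O-46-M.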